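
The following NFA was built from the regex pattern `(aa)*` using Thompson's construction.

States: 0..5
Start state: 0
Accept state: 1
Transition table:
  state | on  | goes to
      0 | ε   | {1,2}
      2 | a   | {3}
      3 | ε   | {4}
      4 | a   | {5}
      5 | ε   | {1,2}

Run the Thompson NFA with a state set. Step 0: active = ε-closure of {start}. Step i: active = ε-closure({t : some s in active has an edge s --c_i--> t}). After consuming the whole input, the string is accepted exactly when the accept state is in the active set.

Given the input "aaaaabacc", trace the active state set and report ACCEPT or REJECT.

initial (ε-close {0}): {0,1,2}
'a' @ 1: {3,4}
'a' @ 2: {1,2,5}  (accept∈set)
'a' @ 3: {3,4}
'a' @ 4: {1,2,5}  (accept∈set)
'a' @ 5: {3,4}
'b' @ 6: {}  — dead — no transitions
rest 'acc' ignored (set empty)
end set {} — state 1 not in

Answer: REJECT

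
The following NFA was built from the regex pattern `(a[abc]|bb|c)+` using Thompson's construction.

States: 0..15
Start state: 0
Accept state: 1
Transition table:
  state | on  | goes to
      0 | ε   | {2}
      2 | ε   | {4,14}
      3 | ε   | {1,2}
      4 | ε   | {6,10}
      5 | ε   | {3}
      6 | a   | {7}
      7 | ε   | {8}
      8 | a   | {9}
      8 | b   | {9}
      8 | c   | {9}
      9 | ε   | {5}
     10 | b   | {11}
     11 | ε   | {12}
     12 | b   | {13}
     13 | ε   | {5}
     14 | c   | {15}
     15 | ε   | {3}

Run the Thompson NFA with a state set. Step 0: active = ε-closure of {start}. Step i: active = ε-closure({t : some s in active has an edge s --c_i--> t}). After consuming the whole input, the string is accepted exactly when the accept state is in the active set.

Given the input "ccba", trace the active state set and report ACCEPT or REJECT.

start: ε-closure({0}) = {0,2,4,6,10,14}
'c' @ 1: {1,2,3,4,6,10,14,15}  [accepting]
'c' @ 2: {1,2,3,4,6,10,14,15}  [accepting]
'b' @ 3: {11,12}
'a' @ 4: {}  — dead — no transitions
after full input: {}  (accept=1 not in)

Answer: REJECT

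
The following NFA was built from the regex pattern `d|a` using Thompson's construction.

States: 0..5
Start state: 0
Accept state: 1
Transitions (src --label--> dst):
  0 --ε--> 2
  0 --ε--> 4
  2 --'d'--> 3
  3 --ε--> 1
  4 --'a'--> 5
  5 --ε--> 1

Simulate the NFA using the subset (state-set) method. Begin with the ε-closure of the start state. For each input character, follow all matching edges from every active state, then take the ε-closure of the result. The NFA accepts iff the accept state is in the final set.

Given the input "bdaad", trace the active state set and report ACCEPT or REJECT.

S₀ = ε-closure({0}) = {0,2,4}
'b' @ 1: {}  — dead — no transitions
rest 'daad' ignored (set empty)
end set {} — state 1 not in

Answer: REJECT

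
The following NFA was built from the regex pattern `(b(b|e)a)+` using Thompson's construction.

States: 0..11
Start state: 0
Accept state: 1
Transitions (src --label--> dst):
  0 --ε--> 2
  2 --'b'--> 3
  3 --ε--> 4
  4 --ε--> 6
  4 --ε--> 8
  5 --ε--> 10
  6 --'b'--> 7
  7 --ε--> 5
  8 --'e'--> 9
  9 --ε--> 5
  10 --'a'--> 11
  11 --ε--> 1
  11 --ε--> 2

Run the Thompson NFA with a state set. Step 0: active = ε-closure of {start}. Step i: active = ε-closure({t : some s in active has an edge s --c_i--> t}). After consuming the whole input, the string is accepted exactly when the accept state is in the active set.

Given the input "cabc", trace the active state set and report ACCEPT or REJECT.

Answer: REJECT

Steps:
S₀ = ε-closure({0}) = {0,2}
'c' @ 1: {}  — no active states
rest 'abc' ignored (set empty)
end set {} — state 1 not in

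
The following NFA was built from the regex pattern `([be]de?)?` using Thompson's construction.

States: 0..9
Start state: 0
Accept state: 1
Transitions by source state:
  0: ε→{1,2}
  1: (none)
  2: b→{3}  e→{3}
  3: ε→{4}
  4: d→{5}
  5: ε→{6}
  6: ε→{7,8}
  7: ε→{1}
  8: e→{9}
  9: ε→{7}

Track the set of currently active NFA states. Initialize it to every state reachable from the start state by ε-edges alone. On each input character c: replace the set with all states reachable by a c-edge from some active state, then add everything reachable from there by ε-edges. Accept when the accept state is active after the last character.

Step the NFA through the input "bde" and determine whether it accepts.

S₀ = ε-closure({0}) = {0,1,2}
'b' @ 1: {3,4}
'd' @ 2: {1,5,6,7,8}  ✓accept
'e' @ 3: {1,7,9}  ✓accept
final: {1,7,9}; accept 1 in set

Answer: ACCEPT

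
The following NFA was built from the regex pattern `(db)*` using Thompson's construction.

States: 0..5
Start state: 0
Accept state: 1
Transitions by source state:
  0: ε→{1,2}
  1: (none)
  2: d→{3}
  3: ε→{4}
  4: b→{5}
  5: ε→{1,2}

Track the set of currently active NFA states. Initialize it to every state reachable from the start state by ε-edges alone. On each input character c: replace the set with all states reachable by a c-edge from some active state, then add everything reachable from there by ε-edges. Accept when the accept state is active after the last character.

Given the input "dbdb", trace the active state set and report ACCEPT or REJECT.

initial (ε-close {0}): {0,1,2}
'd' @ 1: {3,4}
'b' @ 2: {1,2,5}  (accept∈set)
'd' @ 3: {3,4}
'b' @ 4: {1,2,5}  (accept∈set)
after full input: {1,2,5}  (accept=1 in)

Answer: ACCEPT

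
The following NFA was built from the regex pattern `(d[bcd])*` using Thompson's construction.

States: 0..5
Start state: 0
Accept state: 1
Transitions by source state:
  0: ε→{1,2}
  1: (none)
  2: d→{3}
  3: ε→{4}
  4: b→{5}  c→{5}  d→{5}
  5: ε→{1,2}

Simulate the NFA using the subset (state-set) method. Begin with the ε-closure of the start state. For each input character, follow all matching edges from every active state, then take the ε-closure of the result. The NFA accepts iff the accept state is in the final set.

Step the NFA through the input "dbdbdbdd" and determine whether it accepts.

initial (ε-close {0}): {0,1,2}
'd' @ 1: {3,4}
'b' @ 2: {1,2,5}  (accept∈set)
'd' @ 3: {3,4}
'b' @ 4: {1,2,5}  (accept∈set)
'd' @ 5: {3,4}
'b' @ 6: {1,2,5}  (accept∈set)
'd' @ 7: {3,4}
'd' @ 8: {1,2,5}  (accept∈set)
final: {1,2,5}; accept 1 in set

Answer: ACCEPT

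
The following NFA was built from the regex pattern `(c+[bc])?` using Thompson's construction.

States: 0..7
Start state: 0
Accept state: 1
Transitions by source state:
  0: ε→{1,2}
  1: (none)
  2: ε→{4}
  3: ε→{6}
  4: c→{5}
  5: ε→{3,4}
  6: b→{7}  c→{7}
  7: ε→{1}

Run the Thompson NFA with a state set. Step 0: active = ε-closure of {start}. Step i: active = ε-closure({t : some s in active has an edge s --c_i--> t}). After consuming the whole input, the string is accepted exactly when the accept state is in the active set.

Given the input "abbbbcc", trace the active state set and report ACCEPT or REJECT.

S₀ = ε-closure({0}) = {0,1,2,4}
'a' @ 1: {}  — state set empty
rest 'bbbbcc' ignored (set empty)
final: {}; accept 1 not in set

Answer: REJECT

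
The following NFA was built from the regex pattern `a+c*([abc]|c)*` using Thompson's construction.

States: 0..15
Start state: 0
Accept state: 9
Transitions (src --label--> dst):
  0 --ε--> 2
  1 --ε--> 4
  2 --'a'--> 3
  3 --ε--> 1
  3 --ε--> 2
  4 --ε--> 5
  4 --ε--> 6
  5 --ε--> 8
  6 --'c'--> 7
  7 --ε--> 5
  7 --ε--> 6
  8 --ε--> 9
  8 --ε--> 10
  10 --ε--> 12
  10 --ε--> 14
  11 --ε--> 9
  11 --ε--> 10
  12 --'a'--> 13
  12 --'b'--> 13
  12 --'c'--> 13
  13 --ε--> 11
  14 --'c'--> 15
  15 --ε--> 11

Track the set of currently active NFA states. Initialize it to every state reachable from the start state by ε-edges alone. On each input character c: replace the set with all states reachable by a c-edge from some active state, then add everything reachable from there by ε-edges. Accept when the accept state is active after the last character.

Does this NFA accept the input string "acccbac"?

S₀ = ε-closure({0}) = {0,2}
'a' @ 1: {1,2,3,4,5,6,8,9,10,12,14}  [accepting]
'c' @ 2: {5,6,7,8,9,10,11,12,13,14,15}  [accepting]
'c' @ 3: {5,6,7,8,9,10,11,12,13,14,15}  [accepting]
'c' @ 4: {5,6,7,8,9,10,11,12,13,14,15}  [accepting]
'b' @ 5: {9,10,11,12,13,14}  [accepting]
'a' @ 6: {9,10,11,12,13,14}  [accepting]
'c' @ 7: {9,10,11,12,13,14,15}  [accepting]
after full input: {9,10,11,12,13,14,15}  (accept=9 in)

Answer: ACCEPT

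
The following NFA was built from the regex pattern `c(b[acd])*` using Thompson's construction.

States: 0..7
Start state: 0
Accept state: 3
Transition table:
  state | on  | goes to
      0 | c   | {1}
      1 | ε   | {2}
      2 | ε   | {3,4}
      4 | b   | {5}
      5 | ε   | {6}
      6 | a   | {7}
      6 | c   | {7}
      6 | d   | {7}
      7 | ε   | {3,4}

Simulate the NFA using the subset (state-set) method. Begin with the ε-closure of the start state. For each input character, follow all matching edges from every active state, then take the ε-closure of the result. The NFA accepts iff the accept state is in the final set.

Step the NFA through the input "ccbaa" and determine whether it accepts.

Answer: REJECT

Trace:
initial (ε-close {0}): {0}
'c' @ 1: {1,2,3,4}  [accepting]
'c' @ 2: {}  — state set empty
rest 'baa' ignored (set empty)
final: {}; accept 3 not in set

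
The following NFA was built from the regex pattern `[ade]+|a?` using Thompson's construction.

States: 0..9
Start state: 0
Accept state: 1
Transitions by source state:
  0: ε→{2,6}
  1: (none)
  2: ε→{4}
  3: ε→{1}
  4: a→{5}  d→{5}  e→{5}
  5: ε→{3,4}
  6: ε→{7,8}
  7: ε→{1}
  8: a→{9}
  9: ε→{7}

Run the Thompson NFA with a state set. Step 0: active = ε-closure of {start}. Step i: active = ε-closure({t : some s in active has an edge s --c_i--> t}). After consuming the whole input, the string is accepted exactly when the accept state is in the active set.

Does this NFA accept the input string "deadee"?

S₀ = ε-closure({0}) = {0,1,2,4,6,7,8}
'd' @ 1: {1,3,4,5}  ✓accept
'e' @ 2: {1,3,4,5}  ✓accept
'a' @ 3: {1,3,4,5}  ✓accept
'd' @ 4: {1,3,4,5}  ✓accept
'e' @ 5: {1,3,4,5}  ✓accept
'e' @ 6: {1,3,4,5}  ✓accept
final: {1,3,4,5}; accept 1 in set

Answer: ACCEPT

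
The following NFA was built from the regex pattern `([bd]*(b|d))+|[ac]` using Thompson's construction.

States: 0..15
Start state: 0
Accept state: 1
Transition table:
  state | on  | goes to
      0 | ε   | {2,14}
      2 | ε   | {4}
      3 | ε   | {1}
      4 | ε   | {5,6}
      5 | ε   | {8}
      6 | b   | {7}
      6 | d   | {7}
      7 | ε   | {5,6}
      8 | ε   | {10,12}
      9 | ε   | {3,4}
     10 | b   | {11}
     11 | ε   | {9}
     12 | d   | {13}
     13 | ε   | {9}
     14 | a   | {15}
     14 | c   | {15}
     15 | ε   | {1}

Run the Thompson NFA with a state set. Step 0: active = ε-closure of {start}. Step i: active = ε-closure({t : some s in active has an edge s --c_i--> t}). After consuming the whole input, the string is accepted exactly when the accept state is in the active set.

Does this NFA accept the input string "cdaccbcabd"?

start: ε-closure({0}) = {0,2,4,5,6,8,10,12,14}
'c' @ 1: {1,15}  (accept∈set)
'd' @ 2: {}  — dead — no transitions
rest 'accbcabd' ignored (set empty)
after full input: {}  (accept=1 not in)

Answer: REJECT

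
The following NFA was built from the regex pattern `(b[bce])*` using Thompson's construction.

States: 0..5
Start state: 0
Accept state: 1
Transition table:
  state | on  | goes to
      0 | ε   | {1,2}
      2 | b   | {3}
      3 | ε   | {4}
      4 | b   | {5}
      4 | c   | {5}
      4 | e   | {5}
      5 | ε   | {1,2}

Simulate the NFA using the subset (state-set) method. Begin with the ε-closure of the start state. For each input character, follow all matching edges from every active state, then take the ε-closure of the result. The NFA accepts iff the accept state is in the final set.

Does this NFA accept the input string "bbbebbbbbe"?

S₀ = ε-closure({0}) = {0,1,2}
'b' @ 1: {3,4}
'b' @ 2: {1,2,5}  ✓accept
'b' @ 3: {3,4}
'e' @ 4: {1,2,5}  ✓accept
'b' @ 5: {3,4}
'b' @ 6: {1,2,5}  ✓accept
'b' @ 7: {3,4}
'b' @ 8: {1,2,5}  ✓accept
'b' @ 9: {3,4}
'e' @ 10: {1,2,5}  ✓accept
end set {1,2,5} — state 1 in

Answer: ACCEPT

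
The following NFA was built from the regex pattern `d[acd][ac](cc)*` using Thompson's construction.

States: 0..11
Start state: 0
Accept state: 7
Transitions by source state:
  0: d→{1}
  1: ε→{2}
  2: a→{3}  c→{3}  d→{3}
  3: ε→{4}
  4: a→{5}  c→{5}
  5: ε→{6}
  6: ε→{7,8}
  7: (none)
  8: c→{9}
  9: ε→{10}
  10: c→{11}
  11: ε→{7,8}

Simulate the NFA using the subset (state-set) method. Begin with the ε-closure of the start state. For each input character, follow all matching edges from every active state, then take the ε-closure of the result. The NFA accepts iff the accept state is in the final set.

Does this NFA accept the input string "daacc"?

Answer: ACCEPT

Steps:
initial (ε-close {0}): {0}
'd' @ 1: {1,2}
'a' @ 2: {3,4}
'a' @ 3: {5,6,7,8}  ✓accept
'c' @ 4: {9,10}
'c' @ 5: {7,8,11}  ✓accept
final: {7,8,11}; accept 7 in set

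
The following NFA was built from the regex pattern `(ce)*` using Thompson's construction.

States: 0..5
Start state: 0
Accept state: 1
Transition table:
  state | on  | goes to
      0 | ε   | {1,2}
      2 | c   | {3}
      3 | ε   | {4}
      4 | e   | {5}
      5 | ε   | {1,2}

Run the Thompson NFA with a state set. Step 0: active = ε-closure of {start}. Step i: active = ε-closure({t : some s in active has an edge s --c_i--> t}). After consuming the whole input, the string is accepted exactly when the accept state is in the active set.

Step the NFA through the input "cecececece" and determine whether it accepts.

Answer: ACCEPT

Steps:
S₀ = ε-closure({0}) = {0,1,2}
'c' @ 1: {3,4}
'e' @ 2: {1,2,5}  [accepting]
'c' @ 3: {3,4}
'e' @ 4: {1,2,5}  [accepting]
'c' @ 5: {3,4}
'e' @ 6: {1,2,5}  [accepting]
'c' @ 7: {3,4}
'e' @ 8: {1,2,5}  [accepting]
'c' @ 9: {3,4}
'e' @ 10: {1,2,5}  [accepting]
end set {1,2,5} — state 1 in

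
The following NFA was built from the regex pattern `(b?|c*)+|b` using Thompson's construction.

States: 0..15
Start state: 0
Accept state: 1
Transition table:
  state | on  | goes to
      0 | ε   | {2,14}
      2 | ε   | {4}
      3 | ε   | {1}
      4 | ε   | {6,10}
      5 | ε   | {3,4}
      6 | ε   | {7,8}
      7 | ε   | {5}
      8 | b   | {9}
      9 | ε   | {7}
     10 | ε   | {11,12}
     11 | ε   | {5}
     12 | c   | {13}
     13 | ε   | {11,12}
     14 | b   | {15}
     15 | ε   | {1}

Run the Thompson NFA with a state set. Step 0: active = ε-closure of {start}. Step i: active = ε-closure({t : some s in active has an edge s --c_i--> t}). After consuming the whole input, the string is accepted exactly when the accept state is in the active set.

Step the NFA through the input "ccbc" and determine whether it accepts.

initial (ε-close {0}): {0,1,2,3,4,5,6,7,8,10,11,12,14}
'c' @ 1: {1,3,4,5,6,7,8,10,11,12,13}  [accepting]
'c' @ 2: {1,3,4,5,6,7,8,10,11,12,13}  [accepting]
'b' @ 3: {1,3,4,5,6,7,8,9,10,11,12}  [accepting]
'c' @ 4: {1,3,4,5,6,7,8,10,11,12,13}  [accepting]
final: {1,3,4,5,6,7,8,10,11,12,13}; accept 1 in set

Answer: ACCEPT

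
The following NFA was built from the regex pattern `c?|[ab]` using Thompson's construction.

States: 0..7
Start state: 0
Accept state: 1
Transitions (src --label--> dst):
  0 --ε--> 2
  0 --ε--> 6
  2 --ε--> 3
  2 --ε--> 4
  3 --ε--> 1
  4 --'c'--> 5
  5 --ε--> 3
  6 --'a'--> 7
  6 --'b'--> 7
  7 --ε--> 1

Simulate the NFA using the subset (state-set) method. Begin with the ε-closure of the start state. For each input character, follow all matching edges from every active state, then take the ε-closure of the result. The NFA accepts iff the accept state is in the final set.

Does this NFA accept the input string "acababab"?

Answer: REJECT

Trace:
start: ε-closure({0}) = {0,1,2,3,4,6}
'a' @ 1: {1,7}  (accept∈set)
'c' @ 2: {}  — no active states
rest 'ababab' ignored (set empty)
after full input: {}  (accept=1 not in)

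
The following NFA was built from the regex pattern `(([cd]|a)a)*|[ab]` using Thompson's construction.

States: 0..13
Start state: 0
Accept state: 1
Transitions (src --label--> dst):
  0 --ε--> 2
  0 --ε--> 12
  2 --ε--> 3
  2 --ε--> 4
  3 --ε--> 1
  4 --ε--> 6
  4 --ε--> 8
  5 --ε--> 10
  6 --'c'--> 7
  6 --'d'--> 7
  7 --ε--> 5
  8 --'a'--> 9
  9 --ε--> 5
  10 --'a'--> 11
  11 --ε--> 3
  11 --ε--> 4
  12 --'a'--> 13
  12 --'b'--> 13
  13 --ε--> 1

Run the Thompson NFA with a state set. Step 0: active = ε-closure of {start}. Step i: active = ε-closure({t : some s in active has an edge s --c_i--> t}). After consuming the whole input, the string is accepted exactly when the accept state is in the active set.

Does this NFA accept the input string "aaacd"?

Answer: REJECT

Steps:
start: ε-closure({0}) = {0,1,2,3,4,6,8,12}
'a' @ 1: {1,5,9,10,13}  (accept∈set)
'a' @ 2: {1,3,4,6,8,11}  (accept∈set)
'a' @ 3: {5,9,10}
'c' @ 4: {}  — dead — no transitions
rest 'd' ignored (set empty)
end set {} — state 1 not in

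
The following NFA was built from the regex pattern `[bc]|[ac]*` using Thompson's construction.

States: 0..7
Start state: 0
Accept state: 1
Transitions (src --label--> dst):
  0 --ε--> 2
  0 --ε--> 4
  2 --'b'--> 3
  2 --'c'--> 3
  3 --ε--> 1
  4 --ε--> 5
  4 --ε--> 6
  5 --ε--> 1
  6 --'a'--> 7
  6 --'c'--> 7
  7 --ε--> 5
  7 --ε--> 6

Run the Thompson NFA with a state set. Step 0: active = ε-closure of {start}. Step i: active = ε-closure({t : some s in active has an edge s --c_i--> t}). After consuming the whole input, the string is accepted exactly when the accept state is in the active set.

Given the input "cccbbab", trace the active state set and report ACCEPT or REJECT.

Answer: REJECT

Trace:
S₀ = ε-closure({0}) = {0,1,2,4,5,6}
'c' @ 1: {1,3,5,6,7}  (accept∈set)
'c' @ 2: {1,5,6,7}  (accept∈set)
'c' @ 3: {1,5,6,7}  (accept∈set)
'b' @ 4: {}  — state set empty
rest 'bab' ignored (set empty)
end set {} — state 1 not in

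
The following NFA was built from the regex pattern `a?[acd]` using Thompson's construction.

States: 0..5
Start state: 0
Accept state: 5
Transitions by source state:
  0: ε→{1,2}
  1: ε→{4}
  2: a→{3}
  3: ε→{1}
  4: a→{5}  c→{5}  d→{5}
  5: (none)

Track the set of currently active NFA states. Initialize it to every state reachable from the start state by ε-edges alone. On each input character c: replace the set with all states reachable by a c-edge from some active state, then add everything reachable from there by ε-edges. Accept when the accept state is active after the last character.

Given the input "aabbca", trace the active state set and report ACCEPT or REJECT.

Answer: REJECT

Steps:
start: ε-closure({0}) = {0,1,2,4}
'a' @ 1: {1,3,4,5}  [accepting]
'a' @ 2: {5}  [accepting]
'b' @ 3: {}  — dead — no transitions
rest 'bca' ignored (set empty)
end set {} — state 5 not in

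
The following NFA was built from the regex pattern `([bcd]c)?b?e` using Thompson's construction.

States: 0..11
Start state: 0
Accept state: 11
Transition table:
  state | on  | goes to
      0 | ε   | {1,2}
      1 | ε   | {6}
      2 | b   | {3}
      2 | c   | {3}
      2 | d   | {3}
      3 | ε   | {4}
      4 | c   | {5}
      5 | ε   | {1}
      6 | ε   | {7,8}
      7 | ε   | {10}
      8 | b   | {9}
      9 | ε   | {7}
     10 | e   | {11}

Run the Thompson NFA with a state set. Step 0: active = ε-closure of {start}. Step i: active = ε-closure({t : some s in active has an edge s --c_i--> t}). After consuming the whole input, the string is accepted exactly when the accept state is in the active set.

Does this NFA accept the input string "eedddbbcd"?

S₀ = ε-closure({0}) = {0,1,2,6,7,8,10}
'e' @ 1: {11}  (accept∈set)
'e' @ 2: {}  — state set empty
rest 'dddbbcd' ignored (set empty)
end set {} — state 11 not in

Answer: REJECT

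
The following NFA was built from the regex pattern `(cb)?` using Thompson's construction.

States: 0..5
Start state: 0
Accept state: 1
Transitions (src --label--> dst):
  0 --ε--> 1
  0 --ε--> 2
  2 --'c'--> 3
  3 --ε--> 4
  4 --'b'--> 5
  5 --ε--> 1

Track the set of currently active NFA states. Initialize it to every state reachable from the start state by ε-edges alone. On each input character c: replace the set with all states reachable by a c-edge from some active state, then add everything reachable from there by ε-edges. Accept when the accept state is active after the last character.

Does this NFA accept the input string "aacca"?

Answer: REJECT

Derivation:
start: ε-closure({0}) = {0,1,2}
'a' @ 1: {}  — state set empty
rest 'acca' ignored (set empty)
final: {}; accept 1 not in set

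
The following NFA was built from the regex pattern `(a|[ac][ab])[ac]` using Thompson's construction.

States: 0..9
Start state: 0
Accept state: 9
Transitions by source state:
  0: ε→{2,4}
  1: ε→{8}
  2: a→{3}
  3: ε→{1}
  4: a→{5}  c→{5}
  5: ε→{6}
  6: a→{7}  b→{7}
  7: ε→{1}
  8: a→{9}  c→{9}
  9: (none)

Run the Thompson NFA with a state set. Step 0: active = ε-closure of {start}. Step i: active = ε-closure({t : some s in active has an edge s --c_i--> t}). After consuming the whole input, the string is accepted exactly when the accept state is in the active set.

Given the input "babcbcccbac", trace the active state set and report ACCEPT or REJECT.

Answer: REJECT

Derivation:
S₀ = ε-closure({0}) = {0,2,4}
'b' @ 1: {}  — state set empty
rest 'abcbcccbac' ignored (set empty)
after full input: {}  (accept=9 not in)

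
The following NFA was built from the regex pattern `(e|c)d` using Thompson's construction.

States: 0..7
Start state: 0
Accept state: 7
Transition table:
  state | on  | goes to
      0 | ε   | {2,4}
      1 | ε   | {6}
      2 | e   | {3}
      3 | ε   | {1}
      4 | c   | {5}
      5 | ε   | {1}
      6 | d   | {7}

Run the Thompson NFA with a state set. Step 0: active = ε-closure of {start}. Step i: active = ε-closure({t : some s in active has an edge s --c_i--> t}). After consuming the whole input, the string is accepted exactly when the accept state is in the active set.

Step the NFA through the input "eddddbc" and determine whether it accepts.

initial (ε-close {0}): {0,2,4}
'e' @ 1: {1,3,6}
'd' @ 2: {7}  ✓accept
'd' @ 3: {}  — no active states
rest 'ddbc' ignored (set empty)
end set {} — state 7 not in

Answer: REJECT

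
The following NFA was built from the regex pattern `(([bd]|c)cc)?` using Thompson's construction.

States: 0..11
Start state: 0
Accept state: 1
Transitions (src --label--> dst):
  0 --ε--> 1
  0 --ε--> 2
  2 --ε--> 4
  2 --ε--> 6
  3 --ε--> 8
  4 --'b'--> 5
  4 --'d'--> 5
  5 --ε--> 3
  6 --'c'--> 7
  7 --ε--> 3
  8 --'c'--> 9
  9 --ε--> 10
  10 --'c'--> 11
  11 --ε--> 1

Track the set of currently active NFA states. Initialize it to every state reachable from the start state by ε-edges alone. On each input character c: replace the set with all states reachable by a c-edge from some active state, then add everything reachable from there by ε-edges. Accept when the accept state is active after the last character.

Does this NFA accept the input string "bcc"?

Answer: ACCEPT

Derivation:
S₀ = ε-closure({0}) = {0,1,2,4,6}
'b' @ 1: {3,5,8}
'c' @ 2: {9,10}
'c' @ 3: {1,11}  [accepting]
final: {1,11}; accept 1 in set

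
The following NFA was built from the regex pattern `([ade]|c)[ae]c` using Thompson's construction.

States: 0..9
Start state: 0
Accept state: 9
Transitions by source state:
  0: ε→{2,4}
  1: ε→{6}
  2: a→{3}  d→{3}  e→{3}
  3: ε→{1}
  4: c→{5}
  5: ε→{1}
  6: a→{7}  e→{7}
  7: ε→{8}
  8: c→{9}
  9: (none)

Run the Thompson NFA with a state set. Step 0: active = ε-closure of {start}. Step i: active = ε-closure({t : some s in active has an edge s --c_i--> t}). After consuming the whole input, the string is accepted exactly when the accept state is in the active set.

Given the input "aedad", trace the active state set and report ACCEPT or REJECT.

S₀ = ε-closure({0}) = {0,2,4}
'a' @ 1: {1,3,6}
'e' @ 2: {7,8}
'd' @ 3: {}  — no active states
rest 'ad' ignored (set empty)
end set {} — state 9 not in

Answer: REJECT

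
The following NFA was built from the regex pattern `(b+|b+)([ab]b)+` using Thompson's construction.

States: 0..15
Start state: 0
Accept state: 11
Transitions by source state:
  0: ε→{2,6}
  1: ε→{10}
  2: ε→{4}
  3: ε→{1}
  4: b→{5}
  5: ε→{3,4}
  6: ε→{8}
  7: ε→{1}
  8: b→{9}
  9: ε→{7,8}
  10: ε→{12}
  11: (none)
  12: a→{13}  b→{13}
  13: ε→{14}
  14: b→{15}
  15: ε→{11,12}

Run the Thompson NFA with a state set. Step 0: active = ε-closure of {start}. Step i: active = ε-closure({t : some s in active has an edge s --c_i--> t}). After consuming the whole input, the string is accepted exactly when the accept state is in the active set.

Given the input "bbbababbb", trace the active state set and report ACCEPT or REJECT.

Answer: ACCEPT

Trace:
initial (ε-close {0}): {0,2,4,6,8}
'b' @ 1: {1,3,4,5,7,8,9,10,12}
'b' @ 2: {1,3,4,5,7,8,9,10,12,13,14}
'b' @ 3: {1,3,4,5,7,8,9,10,11,12,13,14,15}  ✓accept
'a' @ 4: {13,14}
'b' @ 5: {11,12,15}  ✓accept
'a' @ 6: {13,14}
'b' @ 7: {11,12,15}  ✓accept
'b' @ 8: {13,14}
'b' @ 9: {11,12,15}  ✓accept
after full input: {11,12,15}  (accept=11 in)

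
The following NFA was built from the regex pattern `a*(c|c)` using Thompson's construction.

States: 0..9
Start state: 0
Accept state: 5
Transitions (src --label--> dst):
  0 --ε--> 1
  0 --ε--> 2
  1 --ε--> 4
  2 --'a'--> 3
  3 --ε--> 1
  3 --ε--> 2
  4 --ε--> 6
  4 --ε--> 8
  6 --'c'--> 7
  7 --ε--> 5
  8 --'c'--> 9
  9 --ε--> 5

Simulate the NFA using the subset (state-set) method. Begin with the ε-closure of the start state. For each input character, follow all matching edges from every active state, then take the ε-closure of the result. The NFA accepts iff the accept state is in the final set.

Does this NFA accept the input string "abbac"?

Answer: REJECT

Trace:
initial (ε-close {0}): {0,1,2,4,6,8}
'a' @ 1: {1,2,3,4,6,8}
'b' @ 2: {}  — dead — no transitions
rest 'bac' ignored (set empty)
final: {}; accept 5 not in set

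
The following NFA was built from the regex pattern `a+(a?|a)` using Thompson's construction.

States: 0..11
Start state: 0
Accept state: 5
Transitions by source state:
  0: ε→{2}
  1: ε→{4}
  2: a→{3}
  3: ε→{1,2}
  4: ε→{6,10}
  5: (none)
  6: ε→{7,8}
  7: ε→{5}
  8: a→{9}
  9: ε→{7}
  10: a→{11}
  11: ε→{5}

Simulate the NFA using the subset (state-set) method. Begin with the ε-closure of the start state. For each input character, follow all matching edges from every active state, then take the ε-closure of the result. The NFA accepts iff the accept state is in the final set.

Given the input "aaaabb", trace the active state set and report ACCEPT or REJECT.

start: ε-closure({0}) = {0,2}
'a' @ 1: {1,2,3,4,5,6,7,8,10}  (accept∈set)
'a' @ 2: {1,2,3,4,5,6,7,8,9,10,11}  (accept∈set)
'a' @ 3: {1,2,3,4,5,6,7,8,9,10,11}  (accept∈set)
'a' @ 4: {1,2,3,4,5,6,7,8,9,10,11}  (accept∈set)
'b' @ 5: {}  — dead — no transitions
rest 'b' ignored (set empty)
end set {} — state 5 not in

Answer: REJECT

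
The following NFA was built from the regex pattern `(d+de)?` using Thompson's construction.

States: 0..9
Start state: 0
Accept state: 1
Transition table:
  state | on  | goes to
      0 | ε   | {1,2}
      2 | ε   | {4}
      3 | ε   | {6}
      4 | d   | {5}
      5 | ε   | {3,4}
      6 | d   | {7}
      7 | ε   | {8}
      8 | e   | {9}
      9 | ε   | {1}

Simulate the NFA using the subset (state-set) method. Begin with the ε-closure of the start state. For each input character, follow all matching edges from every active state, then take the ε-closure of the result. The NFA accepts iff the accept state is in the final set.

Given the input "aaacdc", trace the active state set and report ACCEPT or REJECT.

S₀ = ε-closure({0}) = {0,1,2,4}
'a' @ 1: {}  — state set empty
rest 'aacdc' ignored (set empty)
after full input: {}  (accept=1 not in)

Answer: REJECT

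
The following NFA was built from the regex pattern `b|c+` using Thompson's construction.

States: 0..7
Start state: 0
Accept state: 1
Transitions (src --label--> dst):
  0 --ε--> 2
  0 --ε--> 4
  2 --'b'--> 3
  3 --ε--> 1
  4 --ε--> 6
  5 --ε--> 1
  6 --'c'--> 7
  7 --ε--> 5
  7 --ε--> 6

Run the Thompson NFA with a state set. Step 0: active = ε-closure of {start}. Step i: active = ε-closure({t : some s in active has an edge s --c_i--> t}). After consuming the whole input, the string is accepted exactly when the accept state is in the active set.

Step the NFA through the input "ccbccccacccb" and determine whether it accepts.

Answer: REJECT

Derivation:
S₀ = ε-closure({0}) = {0,2,4,6}
'c' @ 1: {1,5,6,7}  (accept∈set)
'c' @ 2: {1,5,6,7}  (accept∈set)
'b' @ 3: {}  — state set empty
rest 'ccccacccb' ignored (set empty)
after full input: {}  (accept=1 not in)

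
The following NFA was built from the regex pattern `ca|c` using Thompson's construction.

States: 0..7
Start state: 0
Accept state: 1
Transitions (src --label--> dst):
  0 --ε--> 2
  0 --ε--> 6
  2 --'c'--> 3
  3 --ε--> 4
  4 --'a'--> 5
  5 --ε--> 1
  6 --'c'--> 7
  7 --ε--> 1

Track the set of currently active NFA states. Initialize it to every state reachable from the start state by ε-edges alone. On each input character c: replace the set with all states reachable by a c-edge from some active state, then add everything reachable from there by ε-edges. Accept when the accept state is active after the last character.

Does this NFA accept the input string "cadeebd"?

initial (ε-close {0}): {0,2,6}
'c' @ 1: {1,3,4,7}  (accept∈set)
'a' @ 2: {1,5}  (accept∈set)
'd' @ 3: {}  — no active states
rest 'eebd' ignored (set empty)
after full input: {}  (accept=1 not in)

Answer: REJECT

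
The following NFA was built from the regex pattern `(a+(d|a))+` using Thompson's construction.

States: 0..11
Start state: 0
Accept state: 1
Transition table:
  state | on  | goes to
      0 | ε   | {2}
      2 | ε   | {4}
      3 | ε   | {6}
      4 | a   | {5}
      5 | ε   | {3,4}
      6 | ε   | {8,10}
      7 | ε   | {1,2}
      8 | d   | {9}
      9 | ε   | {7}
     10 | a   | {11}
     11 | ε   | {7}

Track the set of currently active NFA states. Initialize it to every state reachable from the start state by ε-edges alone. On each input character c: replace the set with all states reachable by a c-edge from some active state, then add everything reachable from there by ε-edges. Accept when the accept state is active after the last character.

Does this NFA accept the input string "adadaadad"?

S₀ = ε-closure({0}) = {0,2,4}
'a' @ 1: {3,4,5,6,8,10}
'd' @ 2: {1,2,4,7,9}  (accept∈set)
'a' @ 3: {3,4,5,6,8,10}
'd' @ 4: {1,2,4,7,9}  (accept∈set)
'a' @ 5: {3,4,5,6,8,10}
'a' @ 6: {1,2,3,4,5,6,7,8,10,11}  (accept∈set)
'd' @ 7: {1,2,4,7,9}  (accept∈set)
'a' @ 8: {3,4,5,6,8,10}
'd' @ 9: {1,2,4,7,9}  (accept∈set)
after full input: {1,2,4,7,9}  (accept=1 in)

Answer: ACCEPT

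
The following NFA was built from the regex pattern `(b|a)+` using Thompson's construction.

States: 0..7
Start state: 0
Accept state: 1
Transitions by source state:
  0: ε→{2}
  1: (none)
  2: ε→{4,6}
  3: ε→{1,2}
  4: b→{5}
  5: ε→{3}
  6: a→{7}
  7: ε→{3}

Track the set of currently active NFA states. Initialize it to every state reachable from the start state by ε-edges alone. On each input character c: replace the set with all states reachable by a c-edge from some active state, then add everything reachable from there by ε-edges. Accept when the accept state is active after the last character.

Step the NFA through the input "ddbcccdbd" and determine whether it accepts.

initial (ε-close {0}): {0,2,4,6}
'd' @ 1: {}  — no active states
rest 'dbcccdbd' ignored (set empty)
end set {} — state 1 not in

Answer: REJECT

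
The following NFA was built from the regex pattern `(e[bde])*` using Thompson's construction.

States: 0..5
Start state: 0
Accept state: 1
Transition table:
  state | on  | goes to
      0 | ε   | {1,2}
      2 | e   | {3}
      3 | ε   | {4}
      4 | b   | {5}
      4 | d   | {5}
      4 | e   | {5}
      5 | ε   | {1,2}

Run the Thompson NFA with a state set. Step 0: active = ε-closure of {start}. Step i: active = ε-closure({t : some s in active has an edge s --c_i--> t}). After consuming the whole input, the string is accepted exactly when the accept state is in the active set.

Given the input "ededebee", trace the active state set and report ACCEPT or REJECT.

initial (ε-close {0}): {0,1,2}
'e' @ 1: {3,4}
'd' @ 2: {1,2,5}  (accept∈set)
'e' @ 3: {3,4}
'd' @ 4: {1,2,5}  (accept∈set)
'e' @ 5: {3,4}
'b' @ 6: {1,2,5}  (accept∈set)
'e' @ 7: {3,4}
'e' @ 8: {1,2,5}  (accept∈set)
end set {1,2,5} — state 1 in

Answer: ACCEPT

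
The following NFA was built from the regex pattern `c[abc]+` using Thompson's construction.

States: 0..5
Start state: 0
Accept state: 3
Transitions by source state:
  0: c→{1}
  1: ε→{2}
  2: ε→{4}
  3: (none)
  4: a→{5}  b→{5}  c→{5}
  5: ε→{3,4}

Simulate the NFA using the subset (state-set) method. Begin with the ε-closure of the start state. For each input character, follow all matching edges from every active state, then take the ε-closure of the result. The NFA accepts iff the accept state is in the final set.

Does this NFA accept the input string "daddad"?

Answer: REJECT

Steps:
start: ε-closure({0}) = {0}
'd' @ 1: {}  — dead — no transitions
rest 'addad' ignored (set empty)
after full input: {}  (accept=3 not in)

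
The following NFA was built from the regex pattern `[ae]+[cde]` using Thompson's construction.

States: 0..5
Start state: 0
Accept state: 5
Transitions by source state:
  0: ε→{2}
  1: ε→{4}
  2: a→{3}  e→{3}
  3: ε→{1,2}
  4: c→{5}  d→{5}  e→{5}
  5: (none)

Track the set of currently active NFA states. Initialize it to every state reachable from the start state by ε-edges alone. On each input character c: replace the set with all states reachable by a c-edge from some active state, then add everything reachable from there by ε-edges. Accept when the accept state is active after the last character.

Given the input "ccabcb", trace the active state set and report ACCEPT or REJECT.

S₀ = ε-closure({0}) = {0,2}
'c' @ 1: {}  — no active states
rest 'cabcb' ignored (set empty)
end set {} — state 5 not in

Answer: REJECT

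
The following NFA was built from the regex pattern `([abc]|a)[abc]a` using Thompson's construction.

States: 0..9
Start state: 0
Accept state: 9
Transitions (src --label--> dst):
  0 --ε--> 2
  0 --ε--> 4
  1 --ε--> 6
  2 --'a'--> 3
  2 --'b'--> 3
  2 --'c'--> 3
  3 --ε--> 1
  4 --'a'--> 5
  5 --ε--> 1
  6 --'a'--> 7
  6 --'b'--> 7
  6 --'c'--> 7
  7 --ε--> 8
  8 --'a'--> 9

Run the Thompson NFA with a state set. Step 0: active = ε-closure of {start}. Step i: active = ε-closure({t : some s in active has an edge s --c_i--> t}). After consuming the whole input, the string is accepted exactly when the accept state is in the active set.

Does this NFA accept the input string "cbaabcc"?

Answer: REJECT

Trace:
S₀ = ε-closure({0}) = {0,2,4}
'c' @ 1: {1,3,6}
'b' @ 2: {7,8}
'a' @ 3: {9}  ✓accept
'a' @ 4: {}  — state set empty
rest 'bcc' ignored (set empty)
final: {}; accept 9 not in set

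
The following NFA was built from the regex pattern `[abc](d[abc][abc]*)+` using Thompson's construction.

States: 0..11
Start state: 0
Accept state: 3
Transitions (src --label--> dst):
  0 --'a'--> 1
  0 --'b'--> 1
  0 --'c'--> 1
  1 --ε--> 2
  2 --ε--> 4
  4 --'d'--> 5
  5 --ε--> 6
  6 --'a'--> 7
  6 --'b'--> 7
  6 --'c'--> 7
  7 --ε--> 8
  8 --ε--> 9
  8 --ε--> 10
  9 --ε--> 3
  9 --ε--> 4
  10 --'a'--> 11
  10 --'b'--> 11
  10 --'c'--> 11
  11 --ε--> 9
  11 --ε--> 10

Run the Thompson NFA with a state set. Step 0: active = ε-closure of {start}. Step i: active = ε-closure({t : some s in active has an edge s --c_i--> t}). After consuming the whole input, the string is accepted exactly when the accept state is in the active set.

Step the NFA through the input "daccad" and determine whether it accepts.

Answer: REJECT

Trace:
S₀ = ε-closure({0}) = {0}
'd' @ 1: {}  — state set empty
rest 'accad' ignored (set empty)
after full input: {}  (accept=3 not in)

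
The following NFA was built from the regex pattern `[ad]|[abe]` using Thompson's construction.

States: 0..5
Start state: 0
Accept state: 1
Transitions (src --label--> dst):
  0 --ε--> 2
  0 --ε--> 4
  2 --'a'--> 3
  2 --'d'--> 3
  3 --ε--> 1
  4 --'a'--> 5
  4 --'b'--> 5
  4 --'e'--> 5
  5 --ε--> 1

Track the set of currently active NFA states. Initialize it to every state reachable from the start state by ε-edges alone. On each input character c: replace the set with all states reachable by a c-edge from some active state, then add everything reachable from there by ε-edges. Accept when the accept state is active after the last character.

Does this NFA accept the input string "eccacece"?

S₀ = ε-closure({0}) = {0,2,4}
'e' @ 1: {1,5}  (accept∈set)
'c' @ 2: {}  — no active states
rest 'cacece' ignored (set empty)
end set {} — state 1 not in

Answer: REJECT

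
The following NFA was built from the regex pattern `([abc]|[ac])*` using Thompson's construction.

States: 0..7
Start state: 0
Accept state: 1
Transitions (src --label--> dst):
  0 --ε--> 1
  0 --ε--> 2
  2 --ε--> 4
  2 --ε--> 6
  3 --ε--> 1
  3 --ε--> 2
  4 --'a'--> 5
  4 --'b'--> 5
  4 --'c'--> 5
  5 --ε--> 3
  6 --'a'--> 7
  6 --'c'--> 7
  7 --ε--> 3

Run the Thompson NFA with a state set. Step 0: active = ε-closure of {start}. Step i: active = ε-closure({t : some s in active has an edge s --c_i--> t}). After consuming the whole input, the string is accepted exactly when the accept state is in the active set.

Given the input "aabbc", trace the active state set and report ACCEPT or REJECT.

Answer: ACCEPT

Steps:
initial (ε-close {0}): {0,1,2,4,6}
'a' @ 1: {1,2,3,4,5,6,7}  ✓accept
'a' @ 2: {1,2,3,4,5,6,7}  ✓accept
'b' @ 3: {1,2,3,4,5,6}  ✓accept
'b' @ 4: {1,2,3,4,5,6}  ✓accept
'c' @ 5: {1,2,3,4,5,6,7}  ✓accept
final: {1,2,3,4,5,6,7}; accept 1 in set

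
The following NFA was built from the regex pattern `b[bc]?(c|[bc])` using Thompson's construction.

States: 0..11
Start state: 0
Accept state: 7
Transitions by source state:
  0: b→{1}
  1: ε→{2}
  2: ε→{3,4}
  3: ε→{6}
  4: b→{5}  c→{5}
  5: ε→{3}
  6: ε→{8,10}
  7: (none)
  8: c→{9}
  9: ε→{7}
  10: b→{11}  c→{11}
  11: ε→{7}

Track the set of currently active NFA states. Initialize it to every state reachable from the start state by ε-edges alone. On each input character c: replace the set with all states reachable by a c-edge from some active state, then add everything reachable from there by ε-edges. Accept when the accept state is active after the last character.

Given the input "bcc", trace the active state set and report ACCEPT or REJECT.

Answer: ACCEPT

Trace:
initial (ε-close {0}): {0}
'b' @ 1: {1,2,3,4,6,8,10}
'c' @ 2: {3,5,6,7,8,9,10,11}  [accepting]
'c' @ 3: {7,9,11}  [accepting]
end set {7,9,11} — state 7 in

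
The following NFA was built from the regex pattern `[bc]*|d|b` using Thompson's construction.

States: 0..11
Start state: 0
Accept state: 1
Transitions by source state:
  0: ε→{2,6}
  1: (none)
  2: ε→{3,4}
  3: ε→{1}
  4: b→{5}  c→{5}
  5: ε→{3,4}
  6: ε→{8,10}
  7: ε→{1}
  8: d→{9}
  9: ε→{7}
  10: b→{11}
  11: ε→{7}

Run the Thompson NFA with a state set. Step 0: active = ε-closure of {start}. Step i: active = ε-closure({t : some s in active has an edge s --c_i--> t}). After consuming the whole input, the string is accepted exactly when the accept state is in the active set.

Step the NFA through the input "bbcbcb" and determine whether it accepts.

Answer: ACCEPT

Derivation:
S₀ = ε-closure({0}) = {0,1,2,3,4,6,8,10}
'b' @ 1: {1,3,4,5,7,11}  (accept∈set)
'b' @ 2: {1,3,4,5}  (accept∈set)
'c' @ 3: {1,3,4,5}  (accept∈set)
'b' @ 4: {1,3,4,5}  (accept∈set)
'c' @ 5: {1,3,4,5}  (accept∈set)
'b' @ 6: {1,3,4,5}  (accept∈set)
final: {1,3,4,5}; accept 1 in set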